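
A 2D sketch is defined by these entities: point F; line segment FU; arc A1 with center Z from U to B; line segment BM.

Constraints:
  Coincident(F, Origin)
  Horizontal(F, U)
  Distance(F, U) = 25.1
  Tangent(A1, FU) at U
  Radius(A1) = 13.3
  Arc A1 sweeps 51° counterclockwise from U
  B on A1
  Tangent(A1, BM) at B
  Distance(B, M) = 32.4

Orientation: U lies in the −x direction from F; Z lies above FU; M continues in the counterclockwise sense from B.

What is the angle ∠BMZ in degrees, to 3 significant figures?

22.3°

On A1, U sits at bearing -90° from Z; a 51° counterclockwise sweep puts B at bearing -39°, so B = Z + 13.3·(cos -39°, sin -39°) = (-14.8, 4.93). A1 meets BM tangentially, so ZB is at right angles to BM, so BM runs along (−sin -39°, cos -39°); with |BM| = 32.4, M = (5.63, 30.1). Then cos ∠BMZ = MB·MZ / (|MB||MZ|), giving 22.3°.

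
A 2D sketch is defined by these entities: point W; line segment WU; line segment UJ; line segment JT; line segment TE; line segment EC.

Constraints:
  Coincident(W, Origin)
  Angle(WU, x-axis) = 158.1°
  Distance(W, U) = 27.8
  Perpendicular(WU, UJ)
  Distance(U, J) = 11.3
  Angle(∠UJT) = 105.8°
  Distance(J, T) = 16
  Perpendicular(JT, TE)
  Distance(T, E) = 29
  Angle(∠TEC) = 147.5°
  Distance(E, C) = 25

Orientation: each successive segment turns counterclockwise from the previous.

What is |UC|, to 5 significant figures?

39.616

W is at the origin; WU runs at 158.1° with length 27.8, so U = (-25.794, 10.369). The perpendicularity gives UJ at right angles to WU, so UJ runs at -111.90°; with |UJ| = 11.3, J = (-30.009, -0.11549). ∠UJT = 105.8° gives JT at -37.700° from the x-axis; with |JT| = 16.0, T = (-17.349, -9.8999). JT is perpendicular to TE, so TE runs at 52.300°; with |TE| = 29.0, E = (0.38525, 13.046). ∠TEC = 147.5° gives EC at 84.800° from the x-axis; with |EC| = 25.0, C = (2.6511, 37.943). Then |UC| = |C − U| = 39.616.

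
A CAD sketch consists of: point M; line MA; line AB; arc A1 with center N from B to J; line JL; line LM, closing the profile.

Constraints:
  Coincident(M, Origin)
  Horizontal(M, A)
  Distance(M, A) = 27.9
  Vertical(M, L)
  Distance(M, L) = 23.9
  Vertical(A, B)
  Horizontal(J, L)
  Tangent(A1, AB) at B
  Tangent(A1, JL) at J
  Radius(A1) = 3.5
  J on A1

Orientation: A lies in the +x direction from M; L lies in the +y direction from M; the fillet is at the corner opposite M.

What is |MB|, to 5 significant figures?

34.563

The virtual corner opposite M is at (27.900, 23.900). Tangency of A1 to AB means the radius NB is perpendicular to AB and the tangent condition forces NJ to be normal to JL, with radius 3.5, so the center N sits 3.5 in from both sides at N = (24.400, 20.400). That places the tangent points at B = (27.900, 20.400) on AB and J = (24.400, 23.900) on JL. Then |MB| = |B − M| = 34.563.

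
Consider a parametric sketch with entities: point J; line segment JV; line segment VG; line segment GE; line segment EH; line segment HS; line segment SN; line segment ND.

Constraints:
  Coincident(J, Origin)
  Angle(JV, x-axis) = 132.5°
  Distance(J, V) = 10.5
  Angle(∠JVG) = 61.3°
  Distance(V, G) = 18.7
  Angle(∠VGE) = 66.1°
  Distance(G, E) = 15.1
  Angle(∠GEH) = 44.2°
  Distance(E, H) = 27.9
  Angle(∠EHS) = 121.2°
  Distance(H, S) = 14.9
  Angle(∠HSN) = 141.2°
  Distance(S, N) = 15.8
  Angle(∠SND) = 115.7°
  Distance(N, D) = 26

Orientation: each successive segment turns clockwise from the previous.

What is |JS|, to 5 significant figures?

33.990

J is at the origin; JV runs at 132.5° with length 10.5, so V = (-7.0937, 7.7414). ∠JVG = 61.3° gives VG at 13.800° from the x-axis; with |VG| = 18.7, G = (11.067, 12.202). ∠VGE = 66.1° gives GE at -100.10° from the x-axis; with |GE| = 15.1, E = (8.4185, -2.6640). ∠GEH = 44.2° gives EH at 124.10° from the x-axis; with |EH| = 27.9, H = (-7.2234, 20.439). ∠EHS = 121.2° gives HS at 65.300° from the x-axis; with |HS| = 14.9, S = (-0.99713, 33.976). Then |JS| = |S − J| = 33.990.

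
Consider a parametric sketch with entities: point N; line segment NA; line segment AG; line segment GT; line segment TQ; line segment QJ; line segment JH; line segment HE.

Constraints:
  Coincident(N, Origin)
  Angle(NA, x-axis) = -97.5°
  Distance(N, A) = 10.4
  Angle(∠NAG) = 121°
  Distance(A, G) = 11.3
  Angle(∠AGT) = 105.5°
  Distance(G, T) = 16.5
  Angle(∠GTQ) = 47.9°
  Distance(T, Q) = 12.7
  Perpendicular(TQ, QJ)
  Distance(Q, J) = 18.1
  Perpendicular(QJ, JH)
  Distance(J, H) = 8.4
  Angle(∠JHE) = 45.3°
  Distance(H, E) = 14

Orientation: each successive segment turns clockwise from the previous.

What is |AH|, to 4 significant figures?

20.09

N is at the origin; NA runs at -97.5° with length 10.4, so A = (-1.357, -10.31). ∠NAG = 121.0° gives AG at -156.5° from the x-axis; with |AG| = 11.3, G = (-11.72, -14.82). ∠AGT = 105.5° gives GT at 129.0° from the x-axis; with |GT| = 16.5, T = (-22.10, -1.994). ∠GTQ = 47.9° gives TQ at -3.100° from the x-axis; with |TQ| = 12.7, Q = (-9.423, -2.681). The perpendicularity gives QJ at right angles to TQ, so QJ runs at -93.10°; with |QJ| = 18.1, J = (-10.40, -20.75). QJ is perpendicular to JH, so JH runs at 176.9°; with |JH| = 8.4, H = (-18.79, -20.30). Then |AH| = |H − A| = 20.09.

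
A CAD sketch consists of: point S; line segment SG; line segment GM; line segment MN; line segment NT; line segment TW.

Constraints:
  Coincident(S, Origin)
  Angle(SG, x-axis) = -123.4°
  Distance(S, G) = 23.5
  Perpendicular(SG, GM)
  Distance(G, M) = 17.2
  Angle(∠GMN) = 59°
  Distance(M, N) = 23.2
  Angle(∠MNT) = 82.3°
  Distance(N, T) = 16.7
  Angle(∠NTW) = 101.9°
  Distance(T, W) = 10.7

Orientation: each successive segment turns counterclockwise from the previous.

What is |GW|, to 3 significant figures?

2.96

S is at the origin; SG runs at -123.4° with length 23.5, so G = (-12.9, -19.6). SG is perpendicular to GM, so GM runs at -33.4°; with |GM| = 17.2, M = (1.42, -29.1). ∠GMN = 59.0° gives MN at 87.6° from the x-axis; with |MN| = 23.2, N = (2.39, -5.91). ∠MNT = 82.3° gives NT at -175° from the x-axis; with |NT| = 16.7, T = (-14.2, -7.45). ∠NTW = 101.9° gives TW at -96.6° from the x-axis; with |TW| = 10.7, W = (-15.5, -18.1). Then |GW| = |W − G| = 2.96.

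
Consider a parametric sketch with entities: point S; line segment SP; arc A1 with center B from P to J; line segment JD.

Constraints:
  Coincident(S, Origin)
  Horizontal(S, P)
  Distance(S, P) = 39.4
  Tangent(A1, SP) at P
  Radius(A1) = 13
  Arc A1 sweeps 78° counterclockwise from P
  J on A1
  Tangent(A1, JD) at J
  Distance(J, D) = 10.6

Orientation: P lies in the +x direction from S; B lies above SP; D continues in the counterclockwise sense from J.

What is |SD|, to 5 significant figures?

58.118

On A1, P sits at bearing -90° from B; a 78° counterclockwise sweep puts J at bearing -12°, so J = B + 13.0·(cos -12°, sin -12°) = (52.116, 10.297). The tangent condition forces BJ to be normal to JD, so JD runs along (−sin -12°, cos -12°); with |JD| = 10.6, D = (54.320, 20.666). Then |SD| = |D − S| = 58.118.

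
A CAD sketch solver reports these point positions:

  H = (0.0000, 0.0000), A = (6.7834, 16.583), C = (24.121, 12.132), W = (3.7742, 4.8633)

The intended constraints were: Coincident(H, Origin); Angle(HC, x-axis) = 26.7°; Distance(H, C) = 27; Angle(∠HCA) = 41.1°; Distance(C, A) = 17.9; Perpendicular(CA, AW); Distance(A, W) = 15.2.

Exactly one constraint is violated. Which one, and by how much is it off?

Distance(A, W) = 15.2 — off by 3.10.

H = (0.00, 0.00) ✓; HC at 26.70° ✓; |HC| = 27.00 ✓; ∠HCA = 41.10° ✓; |CA| = 17.90 ✓; ∠(CA, AW) = 90.00° ✓; |AW| = 12.10 ✗.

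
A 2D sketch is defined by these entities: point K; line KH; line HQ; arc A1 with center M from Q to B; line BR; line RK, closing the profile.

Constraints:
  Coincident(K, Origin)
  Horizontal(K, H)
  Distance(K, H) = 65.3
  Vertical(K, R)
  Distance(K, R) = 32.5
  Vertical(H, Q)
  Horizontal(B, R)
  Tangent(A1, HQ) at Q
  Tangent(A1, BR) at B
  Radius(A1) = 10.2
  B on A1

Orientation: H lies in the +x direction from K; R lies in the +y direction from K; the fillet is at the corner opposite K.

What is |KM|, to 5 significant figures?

59.442

K is at the origin; KH is horizontal with |KH| = 65.3 and H on the +x side, so H = (65.300, 0.0000). K and R share the same x with |KR| = 32.5 and R on the +y side, so R = (0.0000, 32.500). The virtual corner opposite K is at (65.300, 32.500). A1 meets HQ tangentially, so MQ is at right angles to HQ and the tangent condition forces MB to be normal to BR, with radius 10.2, so the center M sits 10.2 in from both sides at M = (55.100, 22.300). Then |KM| = |M − K| = 59.442.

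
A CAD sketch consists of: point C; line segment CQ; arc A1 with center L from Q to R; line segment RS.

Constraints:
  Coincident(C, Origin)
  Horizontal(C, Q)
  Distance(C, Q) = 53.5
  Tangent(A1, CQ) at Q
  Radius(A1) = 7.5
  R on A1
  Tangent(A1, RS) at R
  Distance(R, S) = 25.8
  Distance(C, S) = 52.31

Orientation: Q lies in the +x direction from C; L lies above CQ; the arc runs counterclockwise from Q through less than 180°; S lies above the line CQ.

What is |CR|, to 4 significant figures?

60.36

C is at the origin; C and Q share the same y with |CQ| = 53.5 and Q on the +x side, so Q = (53.50, 0.000). Since A1 is tangent to CQ there, LQ ⟂ CQ, so L = Q + (0, 7.5) = (53.50, 7.500). Since LR ⟂ RS (tangency), |LS| = √(7.5² + 25.8²) = 26.87 regardless of where R sits on A1. So S lies on both circle(C, 52.31) and circle(L, 26.87); the above-CQ intersection is S = (41.67, 31.62). R is the foot of the tangent from S: R = (59.04, 12.55).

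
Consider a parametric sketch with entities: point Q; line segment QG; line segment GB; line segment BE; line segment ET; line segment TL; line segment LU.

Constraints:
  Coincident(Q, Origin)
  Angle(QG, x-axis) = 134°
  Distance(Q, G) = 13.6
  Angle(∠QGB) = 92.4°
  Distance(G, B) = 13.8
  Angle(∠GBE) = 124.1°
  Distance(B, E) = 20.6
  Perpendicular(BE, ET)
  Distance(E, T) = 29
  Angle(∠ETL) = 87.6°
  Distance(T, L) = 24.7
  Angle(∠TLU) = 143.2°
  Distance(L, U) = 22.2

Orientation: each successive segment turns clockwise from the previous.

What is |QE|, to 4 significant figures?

26.15

Q is at the origin; QG runs at 134.0° with length 13.6, so G = (-9.447, 9.783). ∠QGB = 92.4° gives GB at 46.40° from the x-axis; with |GB| = 13.8, B = (0.06940, 19.78). ∠GBE = 124.1° gives BE at -9.500° from the x-axis; with |BE| = 20.6, E = (20.39, 16.38). Then |QE| = |E − Q| = 26.15.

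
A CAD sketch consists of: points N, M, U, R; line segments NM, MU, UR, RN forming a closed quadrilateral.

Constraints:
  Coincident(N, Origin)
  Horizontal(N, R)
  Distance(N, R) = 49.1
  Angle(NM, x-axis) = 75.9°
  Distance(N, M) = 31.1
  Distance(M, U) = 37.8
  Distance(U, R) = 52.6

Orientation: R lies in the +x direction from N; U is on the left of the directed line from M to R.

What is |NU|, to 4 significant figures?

64.49

Checks: |MU| = 37.80 ✓; |UR| = 52.60 ✓.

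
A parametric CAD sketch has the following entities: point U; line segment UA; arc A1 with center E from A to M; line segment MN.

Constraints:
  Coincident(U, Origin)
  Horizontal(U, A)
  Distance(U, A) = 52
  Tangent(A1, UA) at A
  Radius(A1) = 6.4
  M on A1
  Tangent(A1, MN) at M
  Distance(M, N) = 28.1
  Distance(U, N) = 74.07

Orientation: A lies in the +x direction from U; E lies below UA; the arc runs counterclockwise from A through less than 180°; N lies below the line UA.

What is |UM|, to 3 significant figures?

48.7

U is at the origin; UA is horizontal with |UA| = 52.0 and A on the +x side, so A = (52.0, 0.00). Tangency of A1 to UA means the radius EA is perpendicular to UA, so E = A + (0, -6.4) = (52.0, -6.40). Since EM ⟂ MN (tangency), |EN| = √(6.4² + 28.1²) = 28.8 regardless of where M sits on A1. So N lies on both circle(U, 74.07) and circle(E, 28.8); the below-UA intersection is N = (67.4, -30.8). M is the foot of the tangent from N: M = (47.5, -10.9).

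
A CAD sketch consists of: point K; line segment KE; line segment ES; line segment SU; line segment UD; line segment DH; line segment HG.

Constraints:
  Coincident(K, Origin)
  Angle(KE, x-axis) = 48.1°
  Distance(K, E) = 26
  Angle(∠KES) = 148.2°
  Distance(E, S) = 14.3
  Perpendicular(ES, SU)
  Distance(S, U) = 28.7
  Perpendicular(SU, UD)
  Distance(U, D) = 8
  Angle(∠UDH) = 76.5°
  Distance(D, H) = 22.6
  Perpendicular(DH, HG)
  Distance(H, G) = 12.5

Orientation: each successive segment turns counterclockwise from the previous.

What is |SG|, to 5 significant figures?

13.487

∠UDH = 76.5° gives DH at 3.4000° from the x-axis; with |DH| = 22.6, H = (12.773, 31.928). DH is perpendicular to HG, so HG runs at 93.400°; with |HG| = 12.5, G = (12.032, 44.406). Then |SG| = |G − S| = 13.487.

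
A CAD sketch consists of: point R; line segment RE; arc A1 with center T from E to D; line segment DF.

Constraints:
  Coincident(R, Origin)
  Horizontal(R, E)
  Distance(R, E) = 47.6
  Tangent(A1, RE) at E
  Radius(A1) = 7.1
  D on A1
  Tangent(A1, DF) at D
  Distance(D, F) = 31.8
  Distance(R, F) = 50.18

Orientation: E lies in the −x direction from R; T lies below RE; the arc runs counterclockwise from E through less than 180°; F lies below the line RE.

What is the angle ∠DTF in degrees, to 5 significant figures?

77.414°

Checks: |RE| = 47.60 ✓; |TD| = 7.100 ✓; ∠(TD, DF) = 90.00° ✓; |DF| = 31.80 ✓; |RF| = 50.18 ✓.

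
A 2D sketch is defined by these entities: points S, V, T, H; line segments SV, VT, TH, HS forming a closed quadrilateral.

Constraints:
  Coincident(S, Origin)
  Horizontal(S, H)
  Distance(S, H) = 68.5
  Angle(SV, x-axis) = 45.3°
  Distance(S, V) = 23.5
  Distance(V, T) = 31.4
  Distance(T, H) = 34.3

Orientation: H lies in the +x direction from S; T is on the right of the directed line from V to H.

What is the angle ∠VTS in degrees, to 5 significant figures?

39.823°

Checks: |VT| = 31.40 ✓; |TH| = 34.30 ✓.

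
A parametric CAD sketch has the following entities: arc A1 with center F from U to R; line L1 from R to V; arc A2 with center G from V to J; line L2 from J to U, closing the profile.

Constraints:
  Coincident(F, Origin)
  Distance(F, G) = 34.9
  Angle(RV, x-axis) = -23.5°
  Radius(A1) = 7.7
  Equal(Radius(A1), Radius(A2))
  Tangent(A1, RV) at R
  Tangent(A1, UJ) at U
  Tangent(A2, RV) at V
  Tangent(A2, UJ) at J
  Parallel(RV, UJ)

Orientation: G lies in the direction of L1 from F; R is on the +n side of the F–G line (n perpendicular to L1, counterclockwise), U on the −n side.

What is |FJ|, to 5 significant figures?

35.739

The slot axis is L1's direction at -23.5°, so u = (cos -23.5°, sin -23.5°) = (0.91706, -0.39875) and n = (−sin -23.5°, cos -23.5°) = (0.39875, 0.91706). F is at the origin and G lies 34.9 along u from F, so G = 34.9·u = (32.005, -13.916). Tangency of A1 to both parallel lines with radius 7.7 puts R and U at F ± 7.7·n: R = (3.0704, 7.0614), U = (-3.0704, -7.0614). Equal radii place V and J the same way about G: V = G + 7.7·n = (35.076, -6.8550), J = G − 7.7·n = (28.935, -20.978). Then |FJ| = |J − F| = 35.739.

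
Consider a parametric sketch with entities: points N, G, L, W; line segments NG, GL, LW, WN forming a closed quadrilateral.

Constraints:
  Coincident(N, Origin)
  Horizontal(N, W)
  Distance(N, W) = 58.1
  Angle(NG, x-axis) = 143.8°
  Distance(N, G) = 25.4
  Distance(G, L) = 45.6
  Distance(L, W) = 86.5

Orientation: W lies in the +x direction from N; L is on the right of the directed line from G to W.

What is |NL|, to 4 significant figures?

38.13

Checks: |GL| = 45.60 ✓; |LW| = 86.50 ✓.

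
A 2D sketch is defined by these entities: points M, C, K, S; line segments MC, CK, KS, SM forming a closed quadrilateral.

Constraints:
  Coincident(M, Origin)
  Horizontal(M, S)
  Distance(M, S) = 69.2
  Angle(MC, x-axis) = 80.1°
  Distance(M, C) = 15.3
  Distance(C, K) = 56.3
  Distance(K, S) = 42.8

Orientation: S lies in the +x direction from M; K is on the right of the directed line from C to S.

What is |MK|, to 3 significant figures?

47.5

Checks: |CK| = 56.30 ✓; |KS| = 42.80 ✓.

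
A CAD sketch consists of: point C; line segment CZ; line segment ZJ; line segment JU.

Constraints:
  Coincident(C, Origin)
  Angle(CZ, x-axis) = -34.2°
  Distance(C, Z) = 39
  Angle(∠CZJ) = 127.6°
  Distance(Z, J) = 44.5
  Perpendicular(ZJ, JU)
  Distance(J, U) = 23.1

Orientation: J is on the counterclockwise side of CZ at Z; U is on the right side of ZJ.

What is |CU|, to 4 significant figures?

87.06

∠CZJ = 127.6°, so ZJ runs at -34.2° + (180° − 127.6°) = 18.20° from the x-axis; with |ZJ| = 44.5, J = Z + 44.5·(cos 18.20°, sin 18.20°) = (74.53, -8.022). The perpendicularity gives JU at right angles to ZJ; with |JU| = 23.1 on the right of ZJ, U = J + 23.1·(0.3123, -0.9500) = (81.74, -29.97). Then |CU| = |U − C| = 87.06.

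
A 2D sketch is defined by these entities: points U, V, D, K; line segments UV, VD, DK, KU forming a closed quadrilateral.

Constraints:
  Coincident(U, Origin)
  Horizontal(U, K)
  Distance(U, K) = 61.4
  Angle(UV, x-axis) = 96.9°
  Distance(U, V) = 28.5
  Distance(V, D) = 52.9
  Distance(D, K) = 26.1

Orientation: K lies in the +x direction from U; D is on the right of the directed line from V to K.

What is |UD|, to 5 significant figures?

36.818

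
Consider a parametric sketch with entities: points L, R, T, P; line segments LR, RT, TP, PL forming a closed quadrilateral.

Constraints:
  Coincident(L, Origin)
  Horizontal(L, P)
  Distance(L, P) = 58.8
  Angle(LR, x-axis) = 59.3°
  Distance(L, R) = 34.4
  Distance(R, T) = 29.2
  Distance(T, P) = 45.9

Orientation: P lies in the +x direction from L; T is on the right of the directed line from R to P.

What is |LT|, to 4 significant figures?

12.93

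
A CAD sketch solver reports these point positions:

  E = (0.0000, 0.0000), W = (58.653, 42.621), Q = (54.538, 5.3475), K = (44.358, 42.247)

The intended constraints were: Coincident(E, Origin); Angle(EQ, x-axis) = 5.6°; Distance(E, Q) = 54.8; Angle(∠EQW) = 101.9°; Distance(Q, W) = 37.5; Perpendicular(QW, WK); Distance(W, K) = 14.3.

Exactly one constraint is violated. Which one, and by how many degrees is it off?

Perpendicular(QW, WK) — off by 7.80°.

E = (0.00, 0.00) ✓; EQ at 5.600° ✓; |EQ| = 54.80 ✓; ∠EQW = 101.9° ✓; |QW| = 37.50 ✓; ∠(QW, WK) = 97.80° ✗; |WK| = 14.30 ✓.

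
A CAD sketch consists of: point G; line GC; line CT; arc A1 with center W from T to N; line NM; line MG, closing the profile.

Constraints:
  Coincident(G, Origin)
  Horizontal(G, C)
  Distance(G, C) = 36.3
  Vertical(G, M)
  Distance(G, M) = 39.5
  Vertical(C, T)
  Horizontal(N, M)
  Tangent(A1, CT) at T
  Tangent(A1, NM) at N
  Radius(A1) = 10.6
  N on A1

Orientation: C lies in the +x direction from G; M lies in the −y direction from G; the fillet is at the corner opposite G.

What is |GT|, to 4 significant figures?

46.40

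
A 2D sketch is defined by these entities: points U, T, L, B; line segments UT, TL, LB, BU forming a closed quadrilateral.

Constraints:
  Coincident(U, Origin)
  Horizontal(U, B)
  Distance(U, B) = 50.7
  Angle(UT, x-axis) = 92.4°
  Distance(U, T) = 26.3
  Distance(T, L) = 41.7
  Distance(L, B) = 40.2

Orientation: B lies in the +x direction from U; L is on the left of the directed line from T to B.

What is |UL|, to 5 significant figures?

54.587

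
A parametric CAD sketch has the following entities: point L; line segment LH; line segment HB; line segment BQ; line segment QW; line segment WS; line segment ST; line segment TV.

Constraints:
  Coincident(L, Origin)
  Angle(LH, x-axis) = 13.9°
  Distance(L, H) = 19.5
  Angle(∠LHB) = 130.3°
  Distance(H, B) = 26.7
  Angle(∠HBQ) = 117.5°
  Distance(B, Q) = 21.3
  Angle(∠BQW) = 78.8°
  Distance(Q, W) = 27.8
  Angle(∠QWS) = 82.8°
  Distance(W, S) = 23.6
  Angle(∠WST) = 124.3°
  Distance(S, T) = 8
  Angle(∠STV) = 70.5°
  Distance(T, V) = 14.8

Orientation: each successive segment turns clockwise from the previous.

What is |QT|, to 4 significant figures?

32.34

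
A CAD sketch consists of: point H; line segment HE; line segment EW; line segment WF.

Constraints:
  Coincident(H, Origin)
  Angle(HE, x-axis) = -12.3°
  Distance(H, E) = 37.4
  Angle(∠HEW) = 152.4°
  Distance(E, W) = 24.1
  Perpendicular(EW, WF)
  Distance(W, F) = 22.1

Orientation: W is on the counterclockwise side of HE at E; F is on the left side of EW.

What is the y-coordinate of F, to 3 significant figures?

19.7

H is at the origin; HE runs at -12.3° with length 37.4, so E = 37.4·(cos -12.3°, sin -12.3°) = (36.5, -7.97). ∠HEW = 152.4°, so EW runs at -12.3° + (180° − 152.4°) = 15.3° from the x-axis; with |EW| = 24.1, W = E + 24.1·(cos 15.3°, sin 15.3°) = (59.8, -1.61). EW is perpendicular to WF; with |WF| = 22.1 on the left of EW, F = W + 22.1·(-0.264, 0.965) = (54.0, 19.7). So F.y = 19.7.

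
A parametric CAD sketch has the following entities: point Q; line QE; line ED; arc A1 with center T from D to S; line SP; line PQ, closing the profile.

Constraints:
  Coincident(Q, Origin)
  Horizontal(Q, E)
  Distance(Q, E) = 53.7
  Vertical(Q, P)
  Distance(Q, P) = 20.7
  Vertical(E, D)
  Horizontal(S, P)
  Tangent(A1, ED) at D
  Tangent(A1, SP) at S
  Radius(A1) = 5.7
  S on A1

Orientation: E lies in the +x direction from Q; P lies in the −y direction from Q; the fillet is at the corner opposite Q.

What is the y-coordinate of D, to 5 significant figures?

-15.000

Q is at the origin; Q and E share the same y with |QE| = 53.7 and E on the +x side, so E = (53.700, 0.0000). Q and P share the same x with |QP| = 20.7 and P on the −y side, so P = (0.0000, -20.700). The virtual corner opposite Q is at (53.700, -20.700). A1 meets ED tangentially, so TD is at right angles to ED and tangency of A1 to SP means the radius TS is perpendicular to SP, with radius 5.7, so the center T sits 5.7 in from both sides at T = (48.000, -15.000). That places the tangent points at D = (53.700, -15.000) on ED and S = (48.000, -20.700) on SP. So D.y = -15.000.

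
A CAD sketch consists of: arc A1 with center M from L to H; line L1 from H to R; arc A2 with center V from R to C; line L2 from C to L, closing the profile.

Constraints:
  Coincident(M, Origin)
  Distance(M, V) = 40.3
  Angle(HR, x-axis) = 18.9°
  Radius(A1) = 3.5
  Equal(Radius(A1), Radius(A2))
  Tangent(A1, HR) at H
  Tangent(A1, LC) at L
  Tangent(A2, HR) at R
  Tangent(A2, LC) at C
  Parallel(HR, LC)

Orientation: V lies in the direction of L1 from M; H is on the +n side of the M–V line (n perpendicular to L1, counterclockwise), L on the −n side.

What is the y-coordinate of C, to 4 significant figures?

9.743

Tangency of A1 to both parallel lines with radius 3.5 puts H and L at M ± 3.5·n: H = (-1.134, 3.311), L = (1.134, -3.311). Equal radii place R and C the same way about V: R = V + 3.5·n = (36.99, 16.37), C = V − 3.5·n = (39.26, 9.743). So C.y = 9.743.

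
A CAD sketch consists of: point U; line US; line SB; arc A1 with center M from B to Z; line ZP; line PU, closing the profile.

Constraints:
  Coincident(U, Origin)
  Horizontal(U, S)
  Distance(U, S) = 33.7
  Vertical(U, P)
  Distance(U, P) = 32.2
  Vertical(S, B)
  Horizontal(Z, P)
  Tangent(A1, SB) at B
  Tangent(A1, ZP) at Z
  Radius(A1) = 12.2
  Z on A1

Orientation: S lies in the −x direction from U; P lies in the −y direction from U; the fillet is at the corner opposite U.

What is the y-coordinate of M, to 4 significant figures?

-20.00

U is at the origin; US is horizontal with |US| = 33.7 and S on the −x side, so S = (-33.70, 0.000). U and P share the same x with |UP| = 32.2 and P on the −y side, so P = (0.000, -32.20). The virtual corner opposite U is at (-33.70, -32.20). A1 meets SB tangentially, so MB is at right angles to SB and tangency of A1 to ZP means the radius MZ is perpendicular to ZP, with radius 12.2, so the center M sits 12.2 in from both sides at M = (-21.50, -20.00). So M.y = -20.00.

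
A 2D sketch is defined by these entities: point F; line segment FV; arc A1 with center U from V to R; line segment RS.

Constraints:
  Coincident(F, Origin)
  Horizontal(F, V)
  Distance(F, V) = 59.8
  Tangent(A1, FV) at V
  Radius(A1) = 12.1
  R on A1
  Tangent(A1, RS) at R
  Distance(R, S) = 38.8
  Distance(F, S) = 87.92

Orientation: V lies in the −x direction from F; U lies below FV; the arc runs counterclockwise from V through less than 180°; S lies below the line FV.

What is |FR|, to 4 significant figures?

72.92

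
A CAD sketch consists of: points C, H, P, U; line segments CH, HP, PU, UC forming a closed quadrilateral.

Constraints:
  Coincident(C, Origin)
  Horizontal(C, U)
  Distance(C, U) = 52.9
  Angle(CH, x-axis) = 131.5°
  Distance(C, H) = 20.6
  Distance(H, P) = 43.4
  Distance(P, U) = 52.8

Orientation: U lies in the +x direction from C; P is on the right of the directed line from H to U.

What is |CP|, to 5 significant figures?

24.127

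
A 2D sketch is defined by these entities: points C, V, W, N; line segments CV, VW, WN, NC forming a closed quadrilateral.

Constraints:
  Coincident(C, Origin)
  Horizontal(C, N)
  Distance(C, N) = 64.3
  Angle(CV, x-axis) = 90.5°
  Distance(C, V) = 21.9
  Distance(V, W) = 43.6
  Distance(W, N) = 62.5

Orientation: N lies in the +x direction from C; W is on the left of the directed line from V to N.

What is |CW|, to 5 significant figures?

60.969

C is at the origin; CN is horizontal with |CN| = 64.3 and N in +x, so N = (64.3, 0). CV runs at 90.5° with |CV| = 21.9, so V = (-0.19111, 21.899). W is determined by |VW| = 43.6 and |WN| = 62.5 together: it lies at the intersection of circle(V, 43.6) and circle(N, 62.5). With |VN| = 68.108, the foot of the radical line on VN is 19.332 from V and the perpendicular offset is √(43.6² − 19.332²) = 39.080. Taking the left-of-VN solution: W = (30.680, 52.687).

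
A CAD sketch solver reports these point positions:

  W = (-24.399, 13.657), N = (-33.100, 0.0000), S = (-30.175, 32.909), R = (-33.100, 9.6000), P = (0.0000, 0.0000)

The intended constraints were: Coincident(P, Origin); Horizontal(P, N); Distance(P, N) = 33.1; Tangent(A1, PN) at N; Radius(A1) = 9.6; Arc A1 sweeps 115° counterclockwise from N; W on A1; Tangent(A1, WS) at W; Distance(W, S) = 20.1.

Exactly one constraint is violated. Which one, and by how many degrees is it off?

Tangent(A1, WS) at W — off by 8.30°.

P = (0.00, 0.00) ✓; P.y = 0.00, N.y = 0.00 ✓; |PN| = 33.10 ✓; ∠(RN, NP) = 90.00° ✓; |RN| = 9.600 ✓; bearing(R→W) − bearing(R→N) = 115.0° ✓; |RW| = 9.600 ✓; ∠(RW, WS) = 98.30° ✗; |WS| = 20.10 ✓.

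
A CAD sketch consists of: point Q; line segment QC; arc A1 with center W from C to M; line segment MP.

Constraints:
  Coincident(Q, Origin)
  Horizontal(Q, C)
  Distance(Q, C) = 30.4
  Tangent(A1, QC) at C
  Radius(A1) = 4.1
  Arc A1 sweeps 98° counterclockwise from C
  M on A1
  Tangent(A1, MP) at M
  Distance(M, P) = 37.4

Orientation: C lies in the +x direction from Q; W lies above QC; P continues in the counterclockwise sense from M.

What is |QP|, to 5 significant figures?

50.944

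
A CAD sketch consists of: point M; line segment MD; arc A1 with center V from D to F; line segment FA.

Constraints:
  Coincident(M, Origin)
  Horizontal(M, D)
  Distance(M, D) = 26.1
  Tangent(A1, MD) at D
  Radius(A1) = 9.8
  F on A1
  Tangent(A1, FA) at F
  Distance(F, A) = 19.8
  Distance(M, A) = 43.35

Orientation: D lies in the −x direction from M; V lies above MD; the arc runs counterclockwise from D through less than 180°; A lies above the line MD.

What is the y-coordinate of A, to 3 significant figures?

31.6

M is at the origin; MD is horizontal with |MD| = 26.1 and D on the −x side, so D = (-26.1, 0.00). The tangent condition forces VD to be normal to MD, so V = D + (0, 9.8) = (-26.1, 9.80). Since VF ⟂ FA (tangency), |VA| = √(9.8² + 19.8²) = 22.1 regardless of where F sits on A1. So A lies on both circle(M, 43.35) and circle(V, 22.1); the above-MD intersection is A = (-29.7, 31.6). F is the foot of the tangent from A: F = (-18.1, 15.5).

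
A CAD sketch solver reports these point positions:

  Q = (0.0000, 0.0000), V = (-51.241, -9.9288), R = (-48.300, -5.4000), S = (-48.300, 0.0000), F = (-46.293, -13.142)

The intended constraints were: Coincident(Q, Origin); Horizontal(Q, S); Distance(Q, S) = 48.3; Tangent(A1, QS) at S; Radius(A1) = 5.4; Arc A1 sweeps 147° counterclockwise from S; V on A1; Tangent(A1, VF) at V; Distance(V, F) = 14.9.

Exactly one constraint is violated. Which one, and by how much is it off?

Distance(V, F) = 14.9 — off by 9.00.

Q = (0.00, 0.00) ✓; Q.y = 0.00, S.y = 0.00 ✓; |QS| = 48.30 ✓; ∠(RS, SQ) = 90.00° ✓; |RS| = 5.400 ✓; bearing(R→V) − bearing(R→S) = 147.0° ✓; |RV| = 5.400 ✓; ∠(RV, VF) = 90.00° ✓; |VF| = 5.900 ✗.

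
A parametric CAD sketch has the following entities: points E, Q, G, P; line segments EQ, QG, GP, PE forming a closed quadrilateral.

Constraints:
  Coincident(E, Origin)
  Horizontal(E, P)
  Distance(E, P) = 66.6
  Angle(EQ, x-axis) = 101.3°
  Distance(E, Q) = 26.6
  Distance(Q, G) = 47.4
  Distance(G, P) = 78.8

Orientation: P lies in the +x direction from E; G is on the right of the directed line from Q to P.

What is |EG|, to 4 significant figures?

23.10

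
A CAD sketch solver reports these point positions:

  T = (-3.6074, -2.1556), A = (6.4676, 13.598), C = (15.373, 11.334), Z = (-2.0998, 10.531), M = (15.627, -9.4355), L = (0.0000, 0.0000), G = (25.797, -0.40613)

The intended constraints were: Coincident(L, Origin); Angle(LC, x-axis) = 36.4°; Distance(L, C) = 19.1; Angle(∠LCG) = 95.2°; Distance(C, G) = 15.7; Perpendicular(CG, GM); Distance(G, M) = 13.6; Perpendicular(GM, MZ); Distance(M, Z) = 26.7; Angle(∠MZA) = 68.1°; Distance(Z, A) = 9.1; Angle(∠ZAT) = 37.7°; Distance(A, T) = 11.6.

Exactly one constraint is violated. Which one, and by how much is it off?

Distance(A, T) = 11.6 — off by 7.10.

L = (0.00, 0.00) ✓; LC at 36.40° ✓; |LC| = 19.10 ✓; ∠LCG = 95.20° ✓; |CG| = 15.70 ✓; ∠(CG, GM) = 90.00° ✓; |GM| = 13.60 ✓; ∠(GM, MZ) = 90.00° ✓; |MZ| = 26.70 ✓; ∠MZA = 68.10° ✓; |ZA| = 9.100 ✓; ∠ZAT = 37.70° ✓; |AT| = 18.70 ✗.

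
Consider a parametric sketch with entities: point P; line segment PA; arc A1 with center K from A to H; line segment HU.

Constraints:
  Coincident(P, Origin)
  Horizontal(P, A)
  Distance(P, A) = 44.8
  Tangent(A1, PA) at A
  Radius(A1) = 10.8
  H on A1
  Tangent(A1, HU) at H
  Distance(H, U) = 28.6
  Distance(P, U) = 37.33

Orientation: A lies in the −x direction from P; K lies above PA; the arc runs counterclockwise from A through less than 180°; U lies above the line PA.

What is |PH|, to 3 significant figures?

35.8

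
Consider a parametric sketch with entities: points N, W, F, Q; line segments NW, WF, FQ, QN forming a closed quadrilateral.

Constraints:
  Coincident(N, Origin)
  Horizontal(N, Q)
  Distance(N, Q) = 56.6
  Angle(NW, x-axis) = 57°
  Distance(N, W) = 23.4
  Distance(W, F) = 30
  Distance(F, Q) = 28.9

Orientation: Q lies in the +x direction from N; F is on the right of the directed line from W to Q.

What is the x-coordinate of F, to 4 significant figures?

28.33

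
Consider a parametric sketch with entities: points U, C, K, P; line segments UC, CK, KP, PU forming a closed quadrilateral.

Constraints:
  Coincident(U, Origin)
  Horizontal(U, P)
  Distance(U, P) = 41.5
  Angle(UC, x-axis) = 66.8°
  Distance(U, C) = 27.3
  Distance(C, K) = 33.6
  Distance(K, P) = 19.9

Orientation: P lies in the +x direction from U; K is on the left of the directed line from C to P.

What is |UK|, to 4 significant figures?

48.16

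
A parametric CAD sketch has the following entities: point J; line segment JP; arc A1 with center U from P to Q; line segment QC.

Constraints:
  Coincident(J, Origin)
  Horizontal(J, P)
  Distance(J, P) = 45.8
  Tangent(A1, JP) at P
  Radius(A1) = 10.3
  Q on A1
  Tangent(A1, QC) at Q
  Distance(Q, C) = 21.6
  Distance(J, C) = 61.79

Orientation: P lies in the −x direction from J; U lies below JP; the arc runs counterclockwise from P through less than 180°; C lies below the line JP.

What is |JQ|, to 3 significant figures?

57.2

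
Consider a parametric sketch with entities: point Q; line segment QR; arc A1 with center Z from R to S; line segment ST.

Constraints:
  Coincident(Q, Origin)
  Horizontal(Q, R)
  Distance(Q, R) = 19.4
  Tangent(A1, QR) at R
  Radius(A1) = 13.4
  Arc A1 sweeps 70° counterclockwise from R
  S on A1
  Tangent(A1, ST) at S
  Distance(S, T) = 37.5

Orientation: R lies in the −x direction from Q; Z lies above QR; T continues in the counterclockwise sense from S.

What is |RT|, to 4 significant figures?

50.86

On A1, R sits at bearing -90° from Z; a 70° counterclockwise sweep puts S at bearing -20°, so S = Z + 13.4·(cos -20°, sin -20°) = (-6.808, 8.817). Since A1 is tangent to ST there, ZS ⟂ ST, so ST runs along (−sin -20°, cos -20°); with |ST| = 37.5, T = (6.018, 44.06). Then |RT| = |T − R| = 50.86.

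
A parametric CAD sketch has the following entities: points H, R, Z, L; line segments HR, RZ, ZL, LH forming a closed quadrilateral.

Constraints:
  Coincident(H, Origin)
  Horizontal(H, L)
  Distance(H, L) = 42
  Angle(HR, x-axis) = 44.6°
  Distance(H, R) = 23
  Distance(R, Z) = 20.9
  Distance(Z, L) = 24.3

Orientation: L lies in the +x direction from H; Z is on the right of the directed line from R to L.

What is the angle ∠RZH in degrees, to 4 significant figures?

70.68°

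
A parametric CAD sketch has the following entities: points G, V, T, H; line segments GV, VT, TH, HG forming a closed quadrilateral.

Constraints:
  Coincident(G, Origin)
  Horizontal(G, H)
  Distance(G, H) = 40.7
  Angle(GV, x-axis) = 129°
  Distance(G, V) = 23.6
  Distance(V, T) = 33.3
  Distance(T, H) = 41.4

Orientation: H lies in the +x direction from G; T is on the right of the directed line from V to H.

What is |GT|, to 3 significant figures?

11.1

G is at the origin; GH is horizontal with |GH| = 40.7 and H in +x, so H = (40.7, 0). GV runs at 129.0° with |GV| = 23.6, so V = (-14.9, 18.3). T is determined by |VT| = 33.3 and |TH| = 41.4 together: it lies at the intersection of circle(V, 33.3) and circle(H, 41.4). With |VH| = 58.5, the foot of the radical line on VH is 24.1 from V and the perpendicular offset is √(33.3² − 24.1²) = 23.0. Taking the right-of-VH solution: T = (0.802, -11.1).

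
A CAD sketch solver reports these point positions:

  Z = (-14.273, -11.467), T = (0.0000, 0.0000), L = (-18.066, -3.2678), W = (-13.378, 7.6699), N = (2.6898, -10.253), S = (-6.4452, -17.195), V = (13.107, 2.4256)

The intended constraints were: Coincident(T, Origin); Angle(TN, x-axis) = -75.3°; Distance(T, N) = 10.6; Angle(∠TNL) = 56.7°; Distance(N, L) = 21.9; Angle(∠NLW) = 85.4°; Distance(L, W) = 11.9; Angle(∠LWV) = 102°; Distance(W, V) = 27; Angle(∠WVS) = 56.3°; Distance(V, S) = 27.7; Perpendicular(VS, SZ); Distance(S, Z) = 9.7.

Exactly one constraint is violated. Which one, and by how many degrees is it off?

Perpendicular(VS, SZ) — off by 8.71°.

T = (0.00, 0.00) ✓; TN at -75.30° ✓; |TN| = 10.60 ✓; ∠TNL = 56.70° ✓; |NL| = 21.90 ✓; ∠NLW = 85.40° ✓; |LW| = 11.90 ✓; ∠LWV = 102.0° ✓; |WV| = 27.00 ✓; ∠WVS = 56.30° ✓; |VS| = 27.70 ✓; ∠(VS, SZ) = 81.29° ✗; |SZ| = 9.700 ✓.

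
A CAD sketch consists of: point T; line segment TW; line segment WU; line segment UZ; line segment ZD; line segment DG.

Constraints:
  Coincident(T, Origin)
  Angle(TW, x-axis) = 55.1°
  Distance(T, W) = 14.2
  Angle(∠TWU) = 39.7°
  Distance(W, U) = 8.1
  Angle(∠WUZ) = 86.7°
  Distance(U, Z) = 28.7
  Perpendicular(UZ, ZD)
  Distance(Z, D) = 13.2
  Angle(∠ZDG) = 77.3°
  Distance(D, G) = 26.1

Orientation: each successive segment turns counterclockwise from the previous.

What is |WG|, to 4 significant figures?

2.842

T is at the origin; TW runs at 55.1° with length 14.2, so W = (8.124, 11.65). ∠TWU = 39.7° gives WU at -164.6° from the x-axis; with |WU| = 8.1, U = (0.3153, 9.495). ∠WUZ = 86.7° gives UZ at -71.30° from the x-axis; with |UZ| = 28.7, Z = (9.517, -17.69). The perpendicularity gives ZD at right angles to UZ, so ZD runs at 18.70°; with |ZD| = 13.2, D = (22.02, -13.46). ∠ZDG = 77.3° gives DG at 121.4° from the x-axis; with |DG| = 26.1, G = (8.422, 8.820). Then |WG| = |G − W| = 2.842.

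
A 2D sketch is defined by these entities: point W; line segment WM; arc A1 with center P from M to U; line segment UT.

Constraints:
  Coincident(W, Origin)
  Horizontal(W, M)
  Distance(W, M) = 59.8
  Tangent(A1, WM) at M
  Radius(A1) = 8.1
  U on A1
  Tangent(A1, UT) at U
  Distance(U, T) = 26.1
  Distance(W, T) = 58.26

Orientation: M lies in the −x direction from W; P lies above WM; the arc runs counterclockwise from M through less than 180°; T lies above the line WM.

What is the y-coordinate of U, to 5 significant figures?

6.9704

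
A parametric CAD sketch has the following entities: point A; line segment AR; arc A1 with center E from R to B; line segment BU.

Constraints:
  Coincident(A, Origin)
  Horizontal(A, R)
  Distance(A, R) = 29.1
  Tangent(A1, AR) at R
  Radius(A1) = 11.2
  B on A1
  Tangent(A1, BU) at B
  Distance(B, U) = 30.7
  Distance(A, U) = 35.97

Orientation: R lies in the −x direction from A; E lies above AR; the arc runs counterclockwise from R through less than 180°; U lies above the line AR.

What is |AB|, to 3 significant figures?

20.0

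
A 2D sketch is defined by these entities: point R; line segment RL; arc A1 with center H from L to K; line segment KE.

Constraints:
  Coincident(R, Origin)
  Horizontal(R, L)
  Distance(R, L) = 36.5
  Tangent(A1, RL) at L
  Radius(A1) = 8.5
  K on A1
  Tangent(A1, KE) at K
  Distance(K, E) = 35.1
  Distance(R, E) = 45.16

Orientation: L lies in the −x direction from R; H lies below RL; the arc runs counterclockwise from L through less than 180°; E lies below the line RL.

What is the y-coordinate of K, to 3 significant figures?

-14.1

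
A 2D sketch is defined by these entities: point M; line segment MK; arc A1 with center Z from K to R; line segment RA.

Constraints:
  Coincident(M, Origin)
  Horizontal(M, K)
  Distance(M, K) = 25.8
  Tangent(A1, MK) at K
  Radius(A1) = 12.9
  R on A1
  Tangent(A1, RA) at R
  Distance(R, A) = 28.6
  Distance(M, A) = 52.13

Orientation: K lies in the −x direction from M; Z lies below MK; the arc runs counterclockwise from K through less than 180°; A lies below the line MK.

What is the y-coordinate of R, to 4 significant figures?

-17.52

Checks: ∠(ZK, KM) = 90.00° ✓; |ZK| = 12.90 ✓; |ZR| = 12.90 ✓; ∠(ZR, RA) = 90.00° ✓; |RA| = 28.60 ✓; |MA| = 52.13 ✓.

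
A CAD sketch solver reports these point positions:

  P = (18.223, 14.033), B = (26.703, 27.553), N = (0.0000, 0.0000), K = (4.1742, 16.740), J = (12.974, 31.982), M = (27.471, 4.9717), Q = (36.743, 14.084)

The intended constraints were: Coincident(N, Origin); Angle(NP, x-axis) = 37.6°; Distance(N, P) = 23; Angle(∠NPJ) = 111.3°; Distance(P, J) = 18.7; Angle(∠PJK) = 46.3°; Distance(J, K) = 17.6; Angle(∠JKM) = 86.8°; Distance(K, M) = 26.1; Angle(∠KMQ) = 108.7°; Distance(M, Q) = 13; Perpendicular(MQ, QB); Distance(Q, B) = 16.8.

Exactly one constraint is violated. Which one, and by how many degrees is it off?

Perpendicular(MQ, QB) — off by 7.80°.

N = (0.00, 0.00) ✓; NP at 37.60° ✓; |NP| = 23.00 ✓; ∠NPJ = 111.3° ✓; |PJ| = 18.70 ✓; ∠PJK = 46.30° ✓; |JK| = 17.60 ✓; ∠JKM = 86.80° ✓; |KM| = 26.10 ✓; ∠KMQ = 108.7° ✓; |MQ| = 13.00 ✓; ∠(MQ, QB) = 82.20° ✗; |QB| = 16.80 ✓.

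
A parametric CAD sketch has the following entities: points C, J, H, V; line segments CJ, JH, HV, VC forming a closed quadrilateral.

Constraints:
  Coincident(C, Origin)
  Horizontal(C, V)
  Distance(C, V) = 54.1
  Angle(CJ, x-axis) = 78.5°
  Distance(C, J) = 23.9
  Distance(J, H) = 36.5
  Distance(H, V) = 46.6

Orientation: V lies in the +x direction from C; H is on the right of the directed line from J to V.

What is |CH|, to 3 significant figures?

15.8

C is at the origin; C and V share the same y with |CV| = 54.1 and V in +x, so V = (54.1, 0). CJ runs at 78.5° with |CJ| = 23.9, so J = (4.76, 23.4). H is determined by |JH| = 36.5 and |HV| = 46.6 together: it lies at the intersection of circle(J, 36.5) and circle(V, 46.6). With |JV| = 54.6, the foot of the radical line on JV is 19.6 from J and the perpendicular offset is √(36.5² − 19.6²) = 30.8. Taking the right-of-JV solution: H = (9.29, -12.8).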